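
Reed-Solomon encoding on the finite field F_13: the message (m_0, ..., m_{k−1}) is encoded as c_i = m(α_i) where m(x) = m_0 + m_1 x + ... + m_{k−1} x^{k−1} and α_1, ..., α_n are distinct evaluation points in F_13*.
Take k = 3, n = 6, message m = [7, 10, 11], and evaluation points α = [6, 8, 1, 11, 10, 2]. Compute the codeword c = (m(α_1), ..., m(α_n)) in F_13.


c = [8, 11, 2, 5, 11, 6]

Message polynomial: m(x) = 7 + 10·x + 11·x^2 (mod 13).
For each evaluation point α_i, compute m(α_i) mod 13:
  α_1 = 6: Horner steps 11 → 11 → 8, so m(6) = 8.
  α_2 = 8: Horner steps 11 → 7 → 11, so m(8) = 11.
  α_3 = 1: Horner steps 11 → 8 → 2, so m(1) = 2.
  α_4 = 11: Horner steps 11 → 1 → 5, so m(11) = 5.
  α_5 = 10: Horner steps 11 → 3 → 11, so m(10) = 11.
  α_6 = 2: Horner steps 11 → 6 → 6, so m(2) = 6.
Codeword c = [8, 11, 2, 5, 11, 6] ∈ F_13^6.


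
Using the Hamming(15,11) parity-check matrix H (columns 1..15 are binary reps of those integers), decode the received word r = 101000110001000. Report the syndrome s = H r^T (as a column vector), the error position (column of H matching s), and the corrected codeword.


s = (0, 0, 0, 1)^T, error position = 1, corrected codeword c = 001000110001000

Compute s = H r^T mod 2 one row at a time:
  s_1 = 1 + 0 + 0 + 0 + 1 + 0 + 0 + 0 = 2 ≡ 0 (mod 2).
  s_2 = 0 + 0 + 0 + 1 + 1 + 0 + 0 + 0 = 2 ≡ 0 (mod 2).
  s_3 = 0 + 1 + 0 + 1 + 0 + 0 + 0 + 0 = 2 ≡ 0 (mod 2).
  s_4 = 1 + 1 + 0 + 1 + 0 + 0 + 0 + 0 = 3 ≡ 1 (mod 2).
s = (0, 0, 0, 1)^T — this equals column 1 of H (binary 0001), so error is at position 1.
Correct: flip bit 1 of r = 101000110001000 to get c = 001000110001000.


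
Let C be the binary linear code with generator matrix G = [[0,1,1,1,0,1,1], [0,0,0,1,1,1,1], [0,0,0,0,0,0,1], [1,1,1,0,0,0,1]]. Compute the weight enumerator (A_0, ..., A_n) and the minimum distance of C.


Weight distribution: A_0 = 1, A_1 = 1, A_2 = 1, A_3 = 5, A_4 = 5, A_5 = 1, A_6 = 1, A_7 = 1. Minimum distance d = 1.

Enumerate all 2^4 = 16 messages m ∈ F_2^4.
For each, compute codeword c = mG in F_2^7, then tally its weight.
  m = 0000 → c = 0000000, weight = 0.
  m = 1000 → c = 0111011, weight = 5.
  m = 0100 → c = 0001111, weight = 4.
  m = 1100 → c = 0110100, weight = 3.
  m = 0010 → c = 0000001, weight = 1.
  m = 1010 → c = 0111010, weight = 4.
  m = 0110 → c = 0001110, weight = 3.
  m = 1110 → c = 0110101, weight = 4.
  m = 0001 → c = 1110001, weight = 4.
  m = 1001 → c = 1001010, weight = 3.
  m = 0101 → c = 1111110, weight = 6.
  m = 1101 → c = 1000101, weight = 3.
  m = 0011 → c = 1110000, weight = 3.
  m = 1011 → c = 1001011, weight = 4.
  m = 0111 → c = 1111111, weight = 7.
  m = 1111 → c = 1000100, weight = 2.
Tally weights:
  weight 0: 1 codewords.
  weight 1: 1 codewords.
  weight 2: 1 codewords.
  weight 3: 5 codewords.
  weight 4: 5 codewords.
  weight 5: 1 codewords.
  weight 6: 1 codewords.
  weight 7: 1 codewords.
Minimum distance d = smallest w > 0 with A_w > 0 = 1.
Sanity: Σ A_w = 16 = 2^4 = 16 ✓.


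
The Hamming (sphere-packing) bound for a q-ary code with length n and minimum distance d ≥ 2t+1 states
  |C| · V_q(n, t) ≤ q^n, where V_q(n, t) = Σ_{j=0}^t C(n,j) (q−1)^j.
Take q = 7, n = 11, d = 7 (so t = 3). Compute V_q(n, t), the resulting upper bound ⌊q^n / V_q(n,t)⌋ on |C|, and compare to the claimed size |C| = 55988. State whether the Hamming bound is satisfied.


V_q(n, t) = 37687, q^n = 1977326743, Hamming bound = 52467, |C| = 55988 > bound (violated).

Step 1: Compute V_q(n, t) = Σ_{j=0}^3 C(n, j) (q−1)^j.
  j = 0: C(11,0)·(6)^0 = 1·1 = 1.
  j = 1: C(11,1)·(6)^1 = 11·6 = 66.
  j = 2: C(11,2)·(6)^2 = 55·36 = 1980.
  j = 3: C(11,3)·(6)^3 = 165·216 = 35640.
  V_q(n, t) = 1 + 66 + 1980 + 35640 = 37687.
Step 2: q^n = 7^11 = 1977326743.
Step 3: Hamming bound ⌊q^n / V_q(n,t)⌋ = ⌊1977326743/37687⌋ = 52467.
Step 4: Compare |C| = 55988 to 52467: violated.
The claimed |C| lies above the Hamming bound, so no 7-ary code of length 11 with d ≥ 7 can have 55988 codewords.


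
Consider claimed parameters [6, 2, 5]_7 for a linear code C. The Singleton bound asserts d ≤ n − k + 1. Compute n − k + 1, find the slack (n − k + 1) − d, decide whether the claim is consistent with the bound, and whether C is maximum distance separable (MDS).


Singleton RHS = n − k + 1 = 5, slack = 0, bound satisfied, MDS.

Singleton bound: d ≤ n − k + 1.
Here n = 6, k = 2, so n − k + 1 = 5.
Given d = 5, check d ≤ 5: YES.
Slack = (n − k + 1) − d = 0.
The code is MDS (slack = 0).
Description: the claimed parameters are [6, 2, 5]_7; such a code would be MDS (meets Singleton bound).


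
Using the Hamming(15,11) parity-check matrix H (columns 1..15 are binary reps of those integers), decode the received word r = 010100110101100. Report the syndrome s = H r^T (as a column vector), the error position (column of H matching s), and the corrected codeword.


s = (0, 0, 1, 0)^T, error position = 2, corrected codeword c = 000100110101100

Compute s = H r^T mod 2 one row at a time:
  s_1 = 1 + 0 + 1 + 0 + 1 + 1 + 0 + 0 = 4 ≡ 0 (mod 2).
  s_2 = 1 + 0 + 0 + 1 + 1 + 1 + 0 + 0 = 4 ≡ 0 (mod 2).
  s_3 = 1 + 0 + 0 + 1 + 1 + 0 + 0 + 0 = 3 ≡ 1 (mod 2).
  s_4 = 0 + 0 + 0 + 1 + 0 + 0 + 1 + 0 = 2 ≡ 0 (mod 2).
s = (0, 0, 1, 0)^T — this equals column 2 of H (binary 0010), so error is at position 2.
Correct: flip bit 2 of r = 010100110101100 to get c = 000100110101100.


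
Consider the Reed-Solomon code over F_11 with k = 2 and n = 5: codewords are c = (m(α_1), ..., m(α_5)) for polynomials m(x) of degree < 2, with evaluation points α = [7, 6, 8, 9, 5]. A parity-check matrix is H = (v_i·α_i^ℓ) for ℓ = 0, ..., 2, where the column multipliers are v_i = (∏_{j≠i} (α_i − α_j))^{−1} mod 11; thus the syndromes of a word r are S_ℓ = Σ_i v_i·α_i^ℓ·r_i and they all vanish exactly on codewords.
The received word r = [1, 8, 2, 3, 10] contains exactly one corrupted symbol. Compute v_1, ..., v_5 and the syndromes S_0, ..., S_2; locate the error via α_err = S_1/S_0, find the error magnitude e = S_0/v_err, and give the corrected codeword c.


S = (6, 3, 7), error at position 2, error magnitude e = 8, c = [1, 0, 2, 3, 10].

Step 1: column multipliers v_i = (∏_{j≠i}(α_i − α_j))^{−1} mod 11.
  i = 1 (α = 7): (7−6)(7−8)(7−9)(7−5) = 1·(−1)·(−2)·2 = 4 ≡ 4, so v_1 = 4^{−1} = 3 (mod 11).
  i = 2 (α = 6): (6−7)(6−8)(6−9)(6−5) = (−1)·(−2)·(−3)·1 = −6 ≡ 5, so v_2 = 5^{−1} = 9 (mod 11).
  i = 3 (α = 8): (8−7)(8−6)(8−9)(8−5) = 1·2·(−1)·3 = −6 ≡ 5, so v_3 = 5^{−1} = 9 (mod 11).
  i = 4 (α = 9): (9−7)(9−6)(9−8)(9−5) = 2·3·1·4 = 24 ≡ 2, so v_4 = 2^{−1} = 6 (mod 11).
  i = 5 (α = 5): (5−7)(5−6)(5−8)(5−9) = (−2)·(−1)·(−3)·(−4) = 24 ≡ 2, so v_5 = 2^{−1} = 6 (mod 11).
  v = [3, 9, 9, 6, 6].
Step 2: syndromes of r = [1, 8, 2, 3, 10] (all sums mod 11).
  S_0 = Σ v_i r_i = 3·1 + 9·8 + 9·2 + 6·3 + 6·10 = 171 ≡ 6.
  S_1 = Σ v_i α_i r_i = 3·7·1 + 9·6·8 + 9·8·2 + 6·9·3 + 6·5·10 = 1059 ≡ 3.
  α_i^2 mod 11 = [5, 3, 9, 4, 3].
  S_2 = Σ v_i α_i^2 r_i = 3·5·1 + 9·3·8 + 9·9·2 + 6·4·3 + 6·3·10 = 645 ≡ 7.
  S = (6, 3, 7) ≠ 0, so r is not a codeword (an error is present).
Step 3: locate the error. For a single error e at position i, S_ℓ = v_i·e·α_i^ℓ, so α_err = S_1/S_0.
  S_0^{−1} = 6^{−1} = 2 (mod 11), so α_err = 3·2 = 6 ≡ 6 = α_2. Error position i = 2.
  Consistency check: S_2/S_1 = 7·4 = 28 ≡ 6 = α_err ✓ (single-error assumption holds).
Step 4: error magnitude e = S_0/v_2 = S_0·∏_{j≠2}(α_2 − α_j) = 6·5 = 30 ≡ 8 (mod 11).
Step 5: correct position 2: c_2 = r_2 − e = 8 − 8 ≡ 0 (mod 11). Hence c = [1, 0, 2, 3, 10].
  Check: interpolating c through the α_i gives m(x) = 5 + 1·x (degree < 2) with m(α_i) = c_i for every i, so c is indeed a codeword.


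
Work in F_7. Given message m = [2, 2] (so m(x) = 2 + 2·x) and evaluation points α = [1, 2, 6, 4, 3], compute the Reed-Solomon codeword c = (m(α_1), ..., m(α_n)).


c = [4, 6, 0, 3, 1]

Message polynomial: m(x) = 2 + 2·x (mod 7).
For each evaluation point α_i, compute m(α_i) mod 7:
  α_1 = 1: Horner steps 2 → 4, so m(1) = 4.
  α_2 = 2: Horner steps 2 → 6, so m(2) = 6.
  α_3 = 6: Horner steps 2 → 0, so m(6) = 0.
  α_4 = 4: Horner steps 2 → 3, so m(4) = 3.
  α_5 = 3: Horner steps 2 → 1, so m(3) = 1.
Codeword c = [4, 6, 0, 3, 1] ∈ F_7^5.


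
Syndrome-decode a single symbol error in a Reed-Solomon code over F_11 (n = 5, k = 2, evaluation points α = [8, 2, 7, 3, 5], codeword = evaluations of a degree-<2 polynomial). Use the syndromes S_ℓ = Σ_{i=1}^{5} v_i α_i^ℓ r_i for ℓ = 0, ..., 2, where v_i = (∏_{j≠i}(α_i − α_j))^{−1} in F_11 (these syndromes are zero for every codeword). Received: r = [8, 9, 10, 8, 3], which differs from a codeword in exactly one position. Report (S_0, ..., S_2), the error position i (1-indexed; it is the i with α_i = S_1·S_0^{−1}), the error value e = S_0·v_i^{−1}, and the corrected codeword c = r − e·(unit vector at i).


S = (3, 9, 5), error at position 4, error magnitude e = 1, c = [8, 9, 10, 7, 3].

Step 1: column multipliers v_i = (∏_{j≠i}(α_i − α_j))^{−1} mod 11.
  i = 1 (α = 8): (8−2)(8−7)(8−3)(8−5) = 6·1·5·3 = 90 ≡ 2, so v_1 = 2^{−1} = 6 (mod 11).
  i = 2 (α = 2): (2−8)(2−7)(2−3)(2−5) = (−6)·(−5)·(−1)·(−3) = 90 ≡ 2, so v_2 = 2^{−1} = 6 (mod 11).
  i = 3 (α = 7): (7−8)(7−2)(7−3)(7−5) = (−1)·5·4·2 = −40 ≡ 4, so v_3 = 4^{−1} = 3 (mod 11).
  i = 4 (α = 3): (3−8)(3−2)(3−7)(3−5) = (−5)·1·(−4)·(−2) = −40 ≡ 4, so v_4 = 4^{−1} = 3 (mod 11).
  i = 5 (α = 5): (5−8)(5−2)(5−7)(5−3) = (−3)·3·(−2)·2 = 36 ≡ 3, so v_5 = 3^{−1} = 4 (mod 11).
  v = [6, 6, 3, 3, 4].
Step 2: syndromes of r = [8, 9, 10, 8, 3] (all sums mod 11).
  S_0 = Σ v_i r_i = 6·8 + 6·9 + 3·10 + 3·8 + 4·3 = 168 ≡ 3.
  S_1 = Σ v_i α_i r_i = 6·8·8 + 6·2·9 + 3·7·10 + 3·3·8 + 4·5·3 = 834 ≡ 9.
  α_i^2 mod 11 = [9, 4, 5, 9, 3].
  S_2 = Σ v_i α_i^2 r_i = 6·9·8 + 6·4·9 + 3·5·10 + 3·9·8 + 4·3·3 = 1050 ≡ 5.
  S = (3, 9, 5) ≠ 0, so r is not a codeword (an error is present).
Step 3: locate the error. For a single error e at position i, S_ℓ = v_i·e·α_i^ℓ, so α_err = S_1/S_0.
  S_0^{−1} = 3^{−1} = 4 (mod 11), so α_err = 9·4 = 36 ≡ 3 = α_4. Error position i = 4.
  Consistency check: S_2/S_1 = 5·5 = 25 ≡ 3 = α_err ✓ (single-error assumption holds).
Step 4: error magnitude e = S_0/v_4 = S_0·∏_{j≠4}(α_4 − α_j) = 3·4 = 12 ≡ 1 (mod 11).
Step 5: correct position 4: c_4 = r_4 − e = 8 − 1 ≡ 7 (mod 11). Hence c = [8, 9, 10, 7, 3].
  Check: interpolating c through the α_i gives m(x) = 2 + 9·x (degree < 2) with m(α_i) = c_i for every i, so c is indeed a codeword.


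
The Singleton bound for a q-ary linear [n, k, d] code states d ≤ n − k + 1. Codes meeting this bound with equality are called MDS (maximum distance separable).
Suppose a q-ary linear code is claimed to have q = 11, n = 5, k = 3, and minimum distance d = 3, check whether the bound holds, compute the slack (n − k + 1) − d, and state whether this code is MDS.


Singleton RHS = n − k + 1 = 3, slack = 0, bound satisfied, MDS.

Singleton bound: d ≤ n − k + 1.
Here n = 5, k = 3, so n − k + 1 = 3.
Given d = 3, check d ≤ 3: YES.
Slack = (n − k + 1) − d = 0.
The code is MDS (slack = 0).
Description: the claimed parameters are [5, 3, 3]_11; such a code would be MDS (meets Singleton bound).


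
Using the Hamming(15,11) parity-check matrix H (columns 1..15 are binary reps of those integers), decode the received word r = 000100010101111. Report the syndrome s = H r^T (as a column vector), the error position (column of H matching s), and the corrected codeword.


s = (0, 1, 1, 0)^T, error position = 6, corrected codeword c = 000101010101111

Compute s = H r^T mod 2 one row at a time:
  s_1 = 1 + 0 + 1 + 0 + 1 + 1 + 1 + 1 = 6 ≡ 0 (mod 2).
  s_2 = 1 + 0 + 0 + 0 + 1 + 1 + 1 + 1 = 5 ≡ 1 (mod 2).
  s_3 = 0 + 0 + 0 + 0 + 1 + 0 + 1 + 1 = 3 ≡ 1 (mod 2).
  s_4 = 0 + 0 + 0 + 0 + 0 + 0 + 1 + 1 = 2 ≡ 0 (mod 2).
s = (0, 1, 1, 0)^T — this equals column 6 of H (binary 0110), so error is at position 6.
Correct: flip bit 6 of r = 000100010101111 to get c = 000101010101111.


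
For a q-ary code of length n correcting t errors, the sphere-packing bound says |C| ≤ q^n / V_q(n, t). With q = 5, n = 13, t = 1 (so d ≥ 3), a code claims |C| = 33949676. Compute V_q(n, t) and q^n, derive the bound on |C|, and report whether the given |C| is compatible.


V_q(n, t) = 53, q^n = 1220703125, Hamming bound = 23032134, |C| = 33949676 > bound (violated).

Step 1: Compute V_q(n, t) = Σ_{j=0}^1 C(n, j) (q−1)^j.
  j = 0: C(13,0)·(4)^0 = 1·1 = 1.
  j = 1: C(13,1)·(4)^1 = 13·4 = 52.
  V_q(n, t) = 1 + 52 = 53.
Step 2: q^n = 5^13 = 1220703125.
Step 3: Hamming bound ⌊q^n / V_q(n,t)⌋ = ⌊1220703125/53⌋ = 23032134.
Step 4: Compare |C| = 33949676 to 23032134: violated.
The claimed |C| lies above the Hamming bound, so no 5-ary code of length 13 with d ≥ 3 can have 33949676 codewords.


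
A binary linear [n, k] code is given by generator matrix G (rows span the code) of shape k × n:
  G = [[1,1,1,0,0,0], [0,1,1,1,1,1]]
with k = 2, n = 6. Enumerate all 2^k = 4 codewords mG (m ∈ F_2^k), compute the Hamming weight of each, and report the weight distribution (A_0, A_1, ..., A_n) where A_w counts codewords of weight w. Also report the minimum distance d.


Weight distribution: A_0 = 1, A_3 = 1, A_4 = 1, A_5 = 1. Minimum distance d = 3.

Enumerate all 2^2 = 4 messages m ∈ F_2^2.
For each, compute codeword c = mG in F_2^6, then tally its weight.
  m = 00 → c = 000000, weight = 0.
  m = 10 → c = 111000, weight = 3.
  m = 01 → c = 011111, weight = 5.
  m = 11 → c = 100111, weight = 4.
Tally weights:
  weight 0: 1 codewords.
  weight 3: 1 codewords.
  weight 4: 1 codewords.
  weight 5: 1 codewords.
Minimum distance d = smallest w > 0 with A_w > 0 = 3.
Sanity: Σ A_w = 4 = 2^2 = 4 ✓.


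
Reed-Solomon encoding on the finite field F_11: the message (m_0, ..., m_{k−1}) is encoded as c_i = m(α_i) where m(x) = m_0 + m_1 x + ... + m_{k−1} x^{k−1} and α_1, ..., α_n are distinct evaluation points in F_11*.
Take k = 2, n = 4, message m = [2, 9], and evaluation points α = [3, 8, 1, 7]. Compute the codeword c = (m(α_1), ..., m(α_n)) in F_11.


c = [7, 8, 0, 10]

Message polynomial: m(x) = 2 + 9·x (mod 11).
For each evaluation point α_i, compute m(α_i) mod 11:
  α_1 = 3: Horner steps 9 → 7, so m(3) = 7.
  α_2 = 8: Horner steps 9 → 8, so m(8) = 8.
  α_3 = 1: Horner steps 9 → 0, so m(1) = 0.
  α_4 = 7: Horner steps 9 → 10, so m(7) = 10.
Codeword c = [7, 8, 0, 10] ∈ F_11^4.


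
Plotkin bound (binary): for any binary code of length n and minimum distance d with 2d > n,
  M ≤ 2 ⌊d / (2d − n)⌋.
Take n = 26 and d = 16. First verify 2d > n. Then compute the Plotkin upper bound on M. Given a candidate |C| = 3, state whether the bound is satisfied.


Plotkin bound M ≤ 4; given |C| = 3 ≤ bound (satisfied).

Check applicability: 2d = 32, n = 26.
2d − n = 6 > 0, so Plotkin applies.
Compute d/(2d−n) = 16/6 ≈ 2.6667.
⌊d/(2d−n)⌋ = 2.
Plotkin bound: M ≤ 2·2 = 4.
Given |C| = 3, check: satisfied.
This |C| is below the Plotkin bound.


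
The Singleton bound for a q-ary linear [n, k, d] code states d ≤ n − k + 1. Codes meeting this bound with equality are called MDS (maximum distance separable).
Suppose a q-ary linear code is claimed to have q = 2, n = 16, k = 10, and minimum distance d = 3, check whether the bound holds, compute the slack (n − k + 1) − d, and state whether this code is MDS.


Singleton RHS = n − k + 1 = 7, slack = 4, bound satisfied, not MDS.

Singleton bound: d ≤ n − k + 1.
Here n = 16, k = 10, so n − k + 1 = 7.
Given d = 3, check d ≤ 7: YES.
Slack = (n − k + 1) − d = 4.
The code is NOT MDS (slack = 4 > 0).
Description: the claimed parameters are [16, 10, 3]_2; such a code would be non-MDS.


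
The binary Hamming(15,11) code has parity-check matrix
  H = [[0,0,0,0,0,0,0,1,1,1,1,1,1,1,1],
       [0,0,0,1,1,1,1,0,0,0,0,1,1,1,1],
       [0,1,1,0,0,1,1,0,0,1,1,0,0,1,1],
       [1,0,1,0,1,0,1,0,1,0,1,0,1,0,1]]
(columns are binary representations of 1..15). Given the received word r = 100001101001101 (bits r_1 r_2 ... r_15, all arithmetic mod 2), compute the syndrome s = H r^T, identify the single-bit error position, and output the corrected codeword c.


s = (0, 1, 1, 1)^T, error position = 7, corrected codeword c = 100001001001101

Compute s = H r^T mod 2 one row at a time:
  s_1 = 0 + 1 + 0 + 0 + 1 + 1 + 0 + 1 = 4 ≡ 0 (mod 2).
  s_2 = 0 + 0 + 1 + 1 + 1 + 1 + 0 + 1 = 5 ≡ 1 (mod 2).
  s_3 = 0 + 0 + 1 + 1 + 0 + 0 + 0 + 1 = 3 ≡ 1 (mod 2).
  s_4 = 1 + 0 + 0 + 1 + 1 + 0 + 1 + 1 = 5 ≡ 1 (mod 2).
s = (0, 1, 1, 1)^T — this equals column 7 of H (binary 0111), so error is at position 7.
Correct: flip bit 7 of r = 100001101001101 to get c = 100001001001101.


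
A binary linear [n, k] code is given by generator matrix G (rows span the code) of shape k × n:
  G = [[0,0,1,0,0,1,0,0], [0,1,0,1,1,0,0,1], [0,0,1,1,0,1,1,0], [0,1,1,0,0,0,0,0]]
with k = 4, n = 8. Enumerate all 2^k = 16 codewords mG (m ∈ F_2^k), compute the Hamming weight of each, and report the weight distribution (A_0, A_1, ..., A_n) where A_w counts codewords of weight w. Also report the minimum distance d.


Weight distribution: A_0 = 1, A_2 = 4, A_4 = 9, A_6 = 2. Minimum distance d = 2.

Enumerate all 2^4 = 16 messages m ∈ F_2^4.
For each, compute codeword c = mG in F_2^8, then tally its weight.
  m = 0000 → c = 00000000, weight = 0.
  m = 1000 → c = 00100100, weight = 2.
  m = 0100 → c = 01011001, weight = 4.
  m = 1100 → c = 01111101, weight = 6.
  m = 0010 → c = 00110110, weight = 4.
  m = 1010 → c = 00010010, weight = 2.
  m = 0110 → c = 01101111, weight = 6.
  m = 1110 → c = 01001011, weight = 4.
  m = 0001 → c = 01100000, weight = 2.
  m = 1001 → c = 01000100, weight = 2.
  m = 0101 → c = 00111001, weight = 4.
  m = 1101 → c = 00011101, weight = 4.
  m = 0011 → c = 01010110, weight = 4.
  m = 1011 → c = 01110010, weight = 4.
  m = 0111 → c = 00001111, weight = 4.
  m = 1111 → c = 00101011, weight = 4.
Tally weights:
  weight 0: 1 codewords.
  weight 2: 4 codewords.
  weight 4: 9 codewords.
  weight 6: 2 codewords.
Minimum distance d = smallest w > 0 with A_w > 0 = 2.
Sanity: Σ A_w = 16 = 2^4 = 16 ✓.


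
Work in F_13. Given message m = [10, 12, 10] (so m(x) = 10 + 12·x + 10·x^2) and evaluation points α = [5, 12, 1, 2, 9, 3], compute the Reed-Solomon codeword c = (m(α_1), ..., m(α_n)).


c = [8, 8, 6, 9, 5, 6]

Message polynomial: m(x) = 10 + 12·x + 10·x^2 (mod 13).
For each evaluation point α_i, compute m(α_i) mod 13:
  α_1 = 5: Horner steps 10 → 10 → 8, so m(5) = 8.
  α_2 = 12: Horner steps 10 → 2 → 8, so m(12) = 8.
  α_3 = 1: Horner steps 10 → 9 → 6, so m(1) = 6.
  α_4 = 2: Horner steps 10 → 6 → 9, so m(2) = 9.
  α_5 = 9: Horner steps 10 → 11 → 5, so m(9) = 5.
  α_6 = 3: Horner steps 10 → 3 → 6, so m(3) = 6.
Codeword c = [8, 8, 6, 9, 5, 6] ∈ F_13^6.


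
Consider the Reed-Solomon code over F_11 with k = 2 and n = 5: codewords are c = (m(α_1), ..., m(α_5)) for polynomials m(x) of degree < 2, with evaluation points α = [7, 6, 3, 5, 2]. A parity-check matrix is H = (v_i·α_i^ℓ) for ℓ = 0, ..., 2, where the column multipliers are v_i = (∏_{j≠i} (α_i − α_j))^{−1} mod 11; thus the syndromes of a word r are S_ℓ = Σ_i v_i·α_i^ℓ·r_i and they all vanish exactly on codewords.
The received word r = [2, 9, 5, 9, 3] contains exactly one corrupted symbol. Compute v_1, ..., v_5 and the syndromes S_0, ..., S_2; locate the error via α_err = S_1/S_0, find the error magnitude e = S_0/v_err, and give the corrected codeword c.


S = (2, 1, 6), error at position 2, error magnitude e = 9, c = [2, 0, 5, 9, 3].

Step 1: column multipliers v_i = (∏_{j≠i}(α_i − α_j))^{−1} mod 11.
  i = 1 (α = 7): (7−6)(7−3)(7−5)(7−2) = 1·4·2·5 = 40 ≡ 7, so v_1 = 7^{−1} = 8 (mod 11).
  i = 2 (α = 6): (6−7)(6−3)(6−5)(6−2) = (−1)·3·1·4 = −12 ≡ 10, so v_2 = 10^{−1} = 10 (mod 11).
  i = 3 (α = 3): (3−7)(3−6)(3−5)(3−2) = (−4)·(−3)·(−2)·1 = −24 ≡ 9, so v_3 = 9^{−1} = 5 (mod 11).
  i = 4 (α = 5): (5−7)(5−6)(5−3)(5−2) = (−2)·(−1)·2·3 = 12 ≡ 1, so v_4 = 1^{−1} = 1 (mod 11).
  i = 5 (α = 2): (2−7)(2−6)(2−3)(2−5) = (−5)·(−4)·(−1)·(−3) = 60 ≡ 5, so v_5 = 5^{−1} = 9 (mod 11).
  v = [8, 10, 5, 1, 9].
Step 2: syndromes of r = [2, 9, 5, 9, 3] (all sums mod 11).
  S_0 = Σ v_i r_i = 8·2 + 10·9 + 5·5 + 1·9 + 9·3 = 167 ≡ 2.
  S_1 = Σ v_i α_i r_i = 8·7·2 + 10·6·9 + 5·3·5 + 1·5·9 + 9·2·3 = 826 ≡ 1.
  α_i^2 mod 11 = [5, 3, 9, 3, 4].
  S_2 = Σ v_i α_i^2 r_i = 8·5·2 + 10·3·9 + 5·9·5 + 1·3·9 + 9·4·3 = 710 ≡ 6.
  S = (2, 1, 6) ≠ 0, so r is not a codeword (an error is present).
Step 3: locate the error. For a single error e at position i, S_ℓ = v_i·e·α_i^ℓ, so α_err = S_1/S_0.
  S_0^{−1} = 2^{−1} = 6 (mod 11), so α_err = 1·6 = 6 ≡ 6 = α_2. Error position i = 2.
  Consistency check: S_2/S_1 = 6·1 = 6 ≡ 6 = α_err ✓ (single-error assumption holds).
Step 4: error magnitude e = S_0/v_2 = S_0·∏_{j≠2}(α_2 − α_j) = 2·10 = 20 ≡ 9 (mod 11).
Step 5: correct position 2: c_2 = r_2 − e = 9 − 9 ≡ 0 (mod 11). Hence c = [2, 0, 5, 9, 3].
  Check: interpolating c through the α_i gives m(x) = 10 + 2·x (degree < 2) with m(α_i) = c_i for every i, so c is indeed a codeword.


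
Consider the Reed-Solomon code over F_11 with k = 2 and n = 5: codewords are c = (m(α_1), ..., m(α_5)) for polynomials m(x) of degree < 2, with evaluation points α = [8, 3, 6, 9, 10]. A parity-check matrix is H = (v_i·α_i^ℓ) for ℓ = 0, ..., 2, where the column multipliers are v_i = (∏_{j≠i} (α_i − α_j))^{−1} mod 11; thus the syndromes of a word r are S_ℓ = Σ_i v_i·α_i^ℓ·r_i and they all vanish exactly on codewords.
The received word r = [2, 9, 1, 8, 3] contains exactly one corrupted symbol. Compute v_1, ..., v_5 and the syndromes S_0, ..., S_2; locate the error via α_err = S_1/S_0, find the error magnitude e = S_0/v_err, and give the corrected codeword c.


S = (5, 4, 1), error at position 2, error magnitude e = 4, c = [2, 5, 1, 8, 3].

Step 1: column multipliers v_i = (∏_{j≠i}(α_i − α_j))^{−1} mod 11.
  i = 1 (α = 8): (8−3)(8−6)(8−9)(8−10) = 5·2·(−1)·(−2) = 20 ≡ 9, so v_1 = 9^{−1} = 5 (mod 11).
  i = 2 (α = 3): (3−8)(3−6)(3−9)(3−10) = (−5)·(−3)·(−6)·(−7) = 630 ≡ 3, so v_2 = 3^{−1} = 4 (mod 11).
  i = 3 (α = 6): (6−8)(6−3)(6−9)(6−10) = (−2)·3·(−3)·(−4) = −72 ≡ 5, so v_3 = 5^{−1} = 9 (mod 11).
  i = 4 (α = 9): (9−8)(9−3)(9−6)(9−10) = 1·6·3·(−1) = −18 ≡ 4, so v_4 = 4^{−1} = 3 (mod 11).
  i = 5 (α = 10): (10−8)(10−3)(10−6)(10−9) = 2·7·4·1 = 56 ≡ 1, so v_5 = 1^{−1} = 1 (mod 11).
  v = [5, 4, 9, 3, 1].
Step 2: syndromes of r = [2, 9, 1, 8, 3] (all sums mod 11).
  S_0 = Σ v_i r_i = 5·2 + 4·9 + 9·1 + 3·8 + 1·3 = 82 ≡ 5.
  S_1 = Σ v_i α_i r_i = 5·8·2 + 4·3·9 + 9·6·1 + 3·9·8 + 1·10·3 = 488 ≡ 4.
  α_i^2 mod 11 = [9, 9, 3, 4, 1].
  S_2 = Σ v_i α_i^2 r_i = 5·9·2 + 4·9·9 + 9·3·1 + 3·4·8 + 1·1·3 = 540 ≡ 1.
  S = (5, 4, 1) ≠ 0, so r is not a codeword (an error is present).
Step 3: locate the error. For a single error e at position i, S_ℓ = v_i·e·α_i^ℓ, so α_err = S_1/S_0.
  S_0^{−1} = 5^{−1} = 9 (mod 11), so α_err = 4·9 = 36 ≡ 3 = α_2. Error position i = 2.
  Consistency check: S_2/S_1 = 1·3 = 3 ≡ 3 = α_err ✓ (single-error assumption holds).
Step 4: error magnitude e = S_0/v_2 = S_0·∏_{j≠2}(α_2 − α_j) = 5·3 = 15 ≡ 4 (mod 11).
Step 5: correct position 2: c_2 = r_2 − e = 9 − 4 ≡ 5 (mod 11). Hence c = [2, 5, 1, 8, 3].
  Check: interpolating c through the α_i gives m(x) = 9 + 6·x (degree < 2) with m(α_i) = c_i for every i, so c is indeed a codeword.


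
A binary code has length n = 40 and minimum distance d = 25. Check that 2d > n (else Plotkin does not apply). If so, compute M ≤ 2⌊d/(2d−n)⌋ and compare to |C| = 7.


Plotkin bound M ≤ 4; given |C| = 7 > bound (violated).

Check applicability: 2d = 50, n = 40.
2d − n = 10 > 0, so Plotkin applies.
Compute d/(2d−n) = 25/10 ≈ 2.5000.
⌊d/(2d−n)⌋ = 2.
Plotkin bound: M ≤ 2·2 = 4.
Given |C| = 7, check: VIOLATED.
This |C| is above the Plotkin bound, so no binary code with n = 40, d = 25 and 7 codewords exists.


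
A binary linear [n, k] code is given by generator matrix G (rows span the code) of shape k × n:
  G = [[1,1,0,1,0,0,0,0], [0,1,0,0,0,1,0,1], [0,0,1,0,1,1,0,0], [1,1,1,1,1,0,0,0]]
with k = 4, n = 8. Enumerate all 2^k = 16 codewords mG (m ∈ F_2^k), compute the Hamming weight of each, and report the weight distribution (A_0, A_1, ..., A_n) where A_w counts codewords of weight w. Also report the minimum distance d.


Weight distribution: A_0 = 1, A_1 = 1, A_2 = 2, A_3 = 4, A_4 = 3, A_5 = 3, A_6 = 2. Minimum distance d = 1.

Enumerate all 2^4 = 16 messages m ∈ F_2^4.
For each, compute codeword c = mG in F_2^8, then tally its weight.
  m = 0000 → c = 00000000, weight = 0.
  m = 1000 → c = 11010000, weight = 3.
  m = 0100 → c = 01000101, weight = 3.
  m = 1100 → c = 10010101, weight = 4.
  m = 0010 → c = 00101100, weight = 3.
  m = 1010 → c = 11111100, weight = 6.
  m = 0110 → c = 01101001, weight = 4.
  m = 1110 → c = 10111001, weight = 5.
  m = 0001 → c = 11111000, weight = 5.
  m = 1001 → c = 00101000, weight = 2.
  m = 0101 → c = 10111101, weight = 6.
  m = 1101 → c = 01101101, weight = 5.
  m = 0011 → c = 11010100, weight = 4.
  m = 1011 → c = 00000100, weight = 1.
  m = 0111 → c = 10010001, weight = 3.
  m = 1111 → c = 01000001, weight = 2.
Tally weights:
  weight 0: 1 codewords.
  weight 1: 1 codewords.
  weight 2: 2 codewords.
  weight 3: 4 codewords.
  weight 4: 3 codewords.
  weight 5: 3 codewords.
  weight 6: 2 codewords.
Minimum distance d = smallest w > 0 with A_w > 0 = 1.
Sanity: Σ A_w = 16 = 2^4 = 16 ✓.


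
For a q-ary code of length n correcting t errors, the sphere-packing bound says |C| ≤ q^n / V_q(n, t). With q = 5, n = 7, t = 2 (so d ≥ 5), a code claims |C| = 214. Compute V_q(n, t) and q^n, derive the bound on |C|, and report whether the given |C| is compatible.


V_q(n, t) = 365, q^n = 78125, Hamming bound = 214, |C| = 214 ≤ bound (satisfied).

Step 1: Compute V_q(n, t) = Σ_{j=0}^2 C(n, j) (q−1)^j.
  j = 0: C(7,0)·(4)^0 = 1·1 = 1.
  j = 1: C(7,1)·(4)^1 = 7·4 = 28.
  j = 2: C(7,2)·(4)^2 = 21·16 = 336.
  V_q(n, t) = 1 + 28 + 336 = 365.
Step 2: q^n = 5^7 = 78125.
Step 3: Hamming bound ⌊q^n / V_q(n,t)⌋ = ⌊78125/365⌋ = 214.
Step 4: Compare |C| = 214 to 214: satisfied.
The claimed |C| lies at the Hamming bound (tight).


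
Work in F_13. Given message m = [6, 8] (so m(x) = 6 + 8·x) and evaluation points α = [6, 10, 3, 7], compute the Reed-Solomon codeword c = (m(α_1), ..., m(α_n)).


c = [2, 8, 4, 10]

Message polynomial: m(x) = 6 + 8·x (mod 13).
For each evaluation point α_i, compute m(α_i) mod 13:
  α_1 = 6: Horner steps 8 → 2, so m(6) = 2.
  α_2 = 10: Horner steps 8 → 8, so m(10) = 8.
  α_3 = 3: Horner steps 8 → 4, so m(3) = 4.
  α_4 = 7: Horner steps 8 → 10, so m(7) = 10.
Codeword c = [2, 8, 4, 10] ∈ F_13^4.


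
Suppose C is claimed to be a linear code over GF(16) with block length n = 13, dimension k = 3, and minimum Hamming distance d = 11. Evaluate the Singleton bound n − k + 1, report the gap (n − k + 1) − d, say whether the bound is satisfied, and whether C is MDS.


Singleton RHS = n − k + 1 = 11, slack = 0, bound satisfied, MDS.

Singleton bound: d ≤ n − k + 1.
Here n = 13, k = 3, so n − k + 1 = 11.
Given d = 11, check d ≤ 11: YES.
Slack = (n − k + 1) − d = 0.
The code is MDS (slack = 0).
Description: the claimed parameters are [13, 3, 11]_16; such a code would be MDS (meets Singleton bound).


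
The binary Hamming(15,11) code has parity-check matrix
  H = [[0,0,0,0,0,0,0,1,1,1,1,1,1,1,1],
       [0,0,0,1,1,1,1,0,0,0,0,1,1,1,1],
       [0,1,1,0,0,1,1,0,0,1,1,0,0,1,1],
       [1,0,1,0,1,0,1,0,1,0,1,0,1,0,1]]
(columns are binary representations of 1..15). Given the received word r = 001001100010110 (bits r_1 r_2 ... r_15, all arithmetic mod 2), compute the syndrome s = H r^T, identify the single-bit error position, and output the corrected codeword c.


s = (1, 0, 1, 0)^T, error position = 10, corrected codeword c = 001001100110110

Compute s = H r^T mod 2 one row at a time:
  s_1 = 0 + 0 + 0 + 1 + 0 + 1 + 1 + 0 = 3 ≡ 1 (mod 2).
  s_2 = 0 + 0 + 1 + 1 + 0 + 1 + 1 + 0 = 4 ≡ 0 (mod 2).
  s_3 = 0 + 1 + 1 + 1 + 0 + 1 + 1 + 0 = 5 ≡ 1 (mod 2).
  s_4 = 0 + 1 + 0 + 1 + 0 + 1 + 1 + 0 = 4 ≡ 0 (mod 2).
s = (1, 0, 1, 0)^T — this equals column 10 of H (binary 1010), so error is at position 10.
Correct: flip bit 10 of r = 001001100010110 to get c = 001001100110110.


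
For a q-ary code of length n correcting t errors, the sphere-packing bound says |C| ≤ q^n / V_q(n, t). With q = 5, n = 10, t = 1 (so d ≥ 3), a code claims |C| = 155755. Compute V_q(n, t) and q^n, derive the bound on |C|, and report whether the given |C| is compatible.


V_q(n, t) = 41, q^n = 9765625, Hamming bound = 238185, |C| = 155755 ≤ bound (satisfied).

Step 1: Compute V_q(n, t) = Σ_{j=0}^1 C(n, j) (q−1)^j.
  j = 0: C(10,0)·(4)^0 = 1·1 = 1.
  j = 1: C(10,1)·(4)^1 = 10·4 = 40.
  V_q(n, t) = 1 + 40 = 41.
Step 2: q^n = 5^10 = 9765625.
Step 3: Hamming bound ⌊q^n / V_q(n,t)⌋ = ⌊9765625/41⌋ = 238185.
Step 4: Compare |C| = 155755 to 238185: satisfied.
The claimed |C| lies below the Hamming bound.


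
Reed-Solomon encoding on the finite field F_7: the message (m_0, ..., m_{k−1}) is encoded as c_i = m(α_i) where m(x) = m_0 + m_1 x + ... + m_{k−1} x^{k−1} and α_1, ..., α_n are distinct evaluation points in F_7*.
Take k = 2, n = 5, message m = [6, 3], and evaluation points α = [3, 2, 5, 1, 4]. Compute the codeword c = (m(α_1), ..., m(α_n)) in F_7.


c = [1, 5, 0, 2, 4]

Message polynomial: m(x) = 6 + 3·x (mod 7).
For each evaluation point α_i, compute m(α_i) mod 7:
  α_1 = 3: Horner steps 3 → 1, so m(3) = 1.
  α_2 = 2: Horner steps 3 → 5, so m(2) = 5.
  α_3 = 5: Horner steps 3 → 0, so m(5) = 0.
  α_4 = 1: Horner steps 3 → 2, so m(1) = 2.
  α_5 = 4: Horner steps 3 → 4, so m(4) = 4.
Codeword c = [1, 5, 0, 2, 4] ∈ F_7^5.


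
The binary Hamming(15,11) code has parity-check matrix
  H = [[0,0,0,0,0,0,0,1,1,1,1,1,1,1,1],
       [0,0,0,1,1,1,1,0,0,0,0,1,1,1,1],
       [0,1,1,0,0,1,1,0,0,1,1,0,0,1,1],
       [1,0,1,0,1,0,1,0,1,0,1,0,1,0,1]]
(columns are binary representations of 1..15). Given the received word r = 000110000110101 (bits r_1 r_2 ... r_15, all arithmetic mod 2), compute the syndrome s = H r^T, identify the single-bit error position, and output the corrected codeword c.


s = (0, 0, 1, 0)^T, error position = 2, corrected codeword c = 010110000110101

Compute s = H r^T mod 2 one row at a time:
  s_1 = 0 + 0 + 1 + 1 + 0 + 1 + 0 + 1 = 4 ≡ 0 (mod 2).
  s_2 = 1 + 1 + 0 + 0 + 0 + 1 + 0 + 1 = 4 ≡ 0 (mod 2).
  s_3 = 0 + 0 + 0 + 0 + 1 + 1 + 0 + 1 = 3 ≡ 1 (mod 2).
  s_4 = 0 + 0 + 1 + 0 + 0 + 1 + 1 + 1 = 4 ≡ 0 (mod 2).
s = (0, 0, 1, 0)^T — this equals column 2 of H (binary 0010), so error is at position 2.
Correct: flip bit 2 of r = 000110000110101 to get c = 010110000110101.


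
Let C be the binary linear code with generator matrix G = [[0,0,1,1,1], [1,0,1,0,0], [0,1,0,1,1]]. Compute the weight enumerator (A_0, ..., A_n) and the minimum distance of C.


Weight distribution: A_0 = 1, A_2 = 3, A_3 = 3, A_5 = 1. Minimum distance d = 2.

Enumerate all 2^3 = 8 messages m ∈ F_2^3.
For each, compute codeword c = mG in F_2^5, then tally its weight.
  m = 000 → c = 00000, weight = 0.
  m = 100 → c = 00111, weight = 3.
  m = 010 → c = 10100, weight = 2.
  m = 110 → c = 10011, weight = 3.
  m = 001 → c = 01011, weight = 3.
  m = 101 → c = 01100, weight = 2.
  m = 011 → c = 11111, weight = 5.
  m = 111 → c = 11000, weight = 2.
Tally weights:
  weight 0: 1 codewords.
  weight 2: 3 codewords.
  weight 3: 3 codewords.
  weight 5: 1 codewords.
Minimum distance d = smallest w > 0 with A_w > 0 = 2.
Sanity: Σ A_w = 8 = 2^3 = 8 ✓.


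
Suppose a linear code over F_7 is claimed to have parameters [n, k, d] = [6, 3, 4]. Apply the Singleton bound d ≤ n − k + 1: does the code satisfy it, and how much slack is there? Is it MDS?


Singleton RHS = n − k + 1 = 4, slack = 0, bound satisfied, MDS.

Singleton bound: d ≤ n − k + 1.
Here n = 6, k = 3, so n − k + 1 = 4.
Given d = 4, check d ≤ 4: YES.
Slack = (n − k + 1) − d = 0.
The code is MDS (slack = 0).
Description: the claimed parameters are [6, 3, 4]_7; such a code would be MDS (meets Singleton bound).


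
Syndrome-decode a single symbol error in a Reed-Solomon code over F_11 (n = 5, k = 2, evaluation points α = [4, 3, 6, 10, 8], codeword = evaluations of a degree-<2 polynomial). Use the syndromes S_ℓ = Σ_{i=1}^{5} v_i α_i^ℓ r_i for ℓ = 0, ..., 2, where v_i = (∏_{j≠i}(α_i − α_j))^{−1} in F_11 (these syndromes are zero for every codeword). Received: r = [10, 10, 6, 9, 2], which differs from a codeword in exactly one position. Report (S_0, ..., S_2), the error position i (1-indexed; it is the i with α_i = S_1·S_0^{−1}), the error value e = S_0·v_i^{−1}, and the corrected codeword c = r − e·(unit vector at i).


S = (7, 10, 8), error at position 2, error magnitude e = 9, c = [10, 1, 6, 9, 2].

Step 1: column multipliers v_i = (∏_{j≠i}(α_i − α_j))^{−1} mod 11.
  i = 1 (α = 4): (4−3)(4−6)(4−10)(4−8) = 1·(−2)·(−6)·(−4) = −48 ≡ 7, so v_1 = 7^{−1} = 8 (mod 11).
  i = 2 (α = 3): (3−4)(3−6)(3−10)(3−8) = (−1)·(−3)·(−7)·(−5) = 105 ≡ 6, so v_2 = 6^{−1} = 2 (mod 11).
  i = 3 (α = 6): (6−4)(6−3)(6−10)(6−8) = 2·3·(−4)·(−2) = 48 ≡ 4, so v_3 = 4^{−1} = 3 (mod 11).
  i = 4 (α = 10): (10−4)(10−3)(10−6)(10−8) = 6·7·4·2 = 336 ≡ 6, so v_4 = 6^{−1} = 2 (mod 11).
  i = 5 (α = 8): (8−4)(8−3)(8−6)(8−10) = 4·5·2·(−2) = −80 ≡ 8, so v_5 = 8^{−1} = 7 (mod 11).
  v = [8, 2, 3, 2, 7].
Step 2: syndromes of r = [10, 10, 6, 9, 2] (all sums mod 11).
  S_0 = Σ v_i r_i = 8·10 + 2·10 + 3·6 + 2·9 + 7·2 = 150 ≡ 7.
  S_1 = Σ v_i α_i r_i = 8·4·10 + 2·3·10 + 3·6·6 + 2·10·9 + 7·8·2 = 780 ≡ 10.
  α_i^2 mod 11 = [5, 9, 3, 1, 9].
  S_2 = Σ v_i α_i^2 r_i = 8·5·10 + 2·9·10 + 3·3·6 + 2·1·9 + 7·9·2 = 778 ≡ 8.
  S = (7, 10, 8) ≠ 0, so r is not a codeword (an error is present).
Step 3: locate the error. For a single error e at position i, S_ℓ = v_i·e·α_i^ℓ, so α_err = S_1/S_0.
  S_0^{−1} = 7^{−1} = 8 (mod 11), so α_err = 10·8 = 80 ≡ 3 = α_2. Error position i = 2.
  Consistency check: S_2/S_1 = 8·10 = 80 ≡ 3 = α_err ✓ (single-error assumption holds).
Step 4: error magnitude e = S_0/v_2 = S_0·∏_{j≠2}(α_2 − α_j) = 7·6 = 42 ≡ 9 (mod 11).
Step 5: correct position 2: c_2 = r_2 − e = 10 − 9 ≡ 1 (mod 11). Hence c = [10, 1, 6, 9, 2].
  Check: interpolating c through the α_i gives m(x) = 7 + 9·x (degree < 2) with m(α_i) = c_i for every i, so c is indeed a codeword.


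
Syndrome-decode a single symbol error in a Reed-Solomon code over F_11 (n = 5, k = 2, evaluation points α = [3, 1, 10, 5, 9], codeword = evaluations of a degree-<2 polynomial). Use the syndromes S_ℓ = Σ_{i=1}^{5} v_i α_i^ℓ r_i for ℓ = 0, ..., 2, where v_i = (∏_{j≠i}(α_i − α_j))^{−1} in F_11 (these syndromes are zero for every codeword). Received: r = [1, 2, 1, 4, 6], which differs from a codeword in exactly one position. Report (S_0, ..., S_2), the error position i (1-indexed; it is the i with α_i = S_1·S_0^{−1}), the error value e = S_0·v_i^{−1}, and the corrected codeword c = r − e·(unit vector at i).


S = (8, 2, 6), error at position 1, error magnitude e = 9, c = [3, 2, 1, 4, 6].

Step 1: column multipliers v_i = (∏_{j≠i}(α_i − α_j))^{−1} mod 11.
  i = 1 (α = 3): (3−1)(3−10)(3−5)(3−9) = 2·(−7)·(−2)·(−6) = −168 ≡ 8, so v_1 = 8^{−1} = 7 (mod 11).
  i = 2 (α = 1): (1−3)(1−10)(1−5)(1−9) = (−2)·(−9)·(−4)·(−8) = 576 ≡ 4, so v_2 = 4^{−1} = 3 (mod 11).
  i = 3 (α = 10): (10−3)(10−1)(10−5)(10−9) = 7·9·5·1 = 315 ≡ 7, so v_3 = 7^{−1} = 8 (mod 11).
  i = 4 (α = 5): (5−3)(5−1)(5−10)(5−9) = 2·4·(−5)·(−4) = 160 ≡ 6, so v_4 = 6^{−1} = 2 (mod 11).
  i = 5 (α = 9): (9−3)(9−1)(9−10)(9−5) = 6·8·(−1)·4 = −192 ≡ 6, so v_5 = 6^{−1} = 2 (mod 11).
  v = [7, 3, 8, 2, 2].
Step 2: syndromes of r = [1, 2, 1, 4, 6] (all sums mod 11).
  S_0 = Σ v_i r_i = 7·1 + 3·2 + 8·1 + 2·4 + 2·6 = 41 ≡ 8.
  S_1 = Σ v_i α_i r_i = 7·3·1 + 3·1·2 + 8·10·1 + 2·5·4 + 2·9·6 = 255 ≡ 2.
  α_i^2 mod 11 = [9, 1, 1, 3, 4].
  S_2 = Σ v_i α_i^2 r_i = 7·9·1 + 3·1·2 + 8·1·1 + 2·3·4 + 2·4·6 = 149 ≡ 6.
  S = (8, 2, 6) ≠ 0, so r is not a codeword (an error is present).
Step 3: locate the error. For a single error e at position i, S_ℓ = v_i·e·α_i^ℓ, so α_err = S_1/S_0.
  S_0^{−1} = 8^{−1} = 7 (mod 11), so α_err = 2·7 = 14 ≡ 3 = α_1. Error position i = 1.
  Consistency check: S_2/S_1 = 6·6 = 36 ≡ 3 = α_err ✓ (single-error assumption holds).
Step 4: error magnitude e = S_0/v_1 = S_0·∏_{j≠1}(α_1 − α_j) = 8·8 = 64 ≡ 9 (mod 11).
Step 5: correct position 1: c_1 = r_1 − e = 1 − 9 ≡ 3 (mod 11). Hence c = [3, 2, 1, 4, 6].
  Check: interpolating c through the α_i gives m(x) = 7 + 6·x (degree < 2) with m(α_i) = c_i for every i, so c is indeed a codeword.


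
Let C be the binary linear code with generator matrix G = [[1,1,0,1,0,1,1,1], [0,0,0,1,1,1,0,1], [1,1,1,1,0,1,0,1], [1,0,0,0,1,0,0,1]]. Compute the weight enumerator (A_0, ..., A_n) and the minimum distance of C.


Weight distribution: A_0 = 1, A_2 = 1, A_3 = 4, A_4 = 3, A_5 = 4, A_6 = 3. Minimum distance d = 2.

Enumerate all 2^4 = 16 messages m ∈ F_2^4.
For each, compute codeword c = mG in F_2^8, then tally its weight.
  m = 0000 → c = 00000000, weight = 0.
  m = 1000 → c = 11010111, weight = 6.
  m = 0100 → c = 00011101, weight = 4.
  m = 1100 → c = 11001010, weight = 4.
  m = 0010 → c = 11110101, weight = 6.
  m = 1010 → c = 00100010, weight = 2.
  m = 0110 → c = 11101000, weight = 4.
  m = 1110 → c = 00111111, weight = 6.
  m = 0001 → c = 10001001, weight = 3.
  m = 1001 → c = 01011110, weight = 5.
  m = 0101 → c = 10010100, weight = 3.
  m = 1101 → c = 01000011, weight = 3.
  m = 0011 → c = 01111100, weight = 5.
  m = 1011 → c = 10101011, weight = 5.
  m = 0111 → c = 01100001, weight = 3.
  m = 1111 → c = 10110110, weight = 5.
Tally weights:
  weight 0: 1 codewords.
  weight 2: 1 codewords.
  weight 3: 4 codewords.
  weight 4: 3 codewords.
  weight 5: 4 codewords.
  weight 6: 3 codewords.
Minimum distance d = smallest w > 0 with A_w > 0 = 2.
Sanity: Σ A_w = 16 = 2^4 = 16 ✓.


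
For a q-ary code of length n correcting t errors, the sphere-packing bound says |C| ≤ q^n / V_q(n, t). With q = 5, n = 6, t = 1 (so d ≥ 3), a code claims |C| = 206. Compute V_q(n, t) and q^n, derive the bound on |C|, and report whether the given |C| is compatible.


V_q(n, t) = 25, q^n = 15625, Hamming bound = 625, |C| = 206 ≤ bound (satisfied).

Step 1: Compute V_q(n, t) = Σ_{j=0}^1 C(n, j) (q−1)^j.
  j = 0: C(6,0)·(4)^0 = 1·1 = 1.
  j = 1: C(6,1)·(4)^1 = 6·4 = 24.
  V_q(n, t) = 1 + 24 = 25.
Step 2: q^n = 5^6 = 15625.
Step 3: Hamming bound ⌊q^n / V_q(n,t)⌋ = ⌊15625/25⌋ = 625.
Step 4: Compare |C| = 206 to 625: satisfied.
The claimed |C| lies below the Hamming bound.


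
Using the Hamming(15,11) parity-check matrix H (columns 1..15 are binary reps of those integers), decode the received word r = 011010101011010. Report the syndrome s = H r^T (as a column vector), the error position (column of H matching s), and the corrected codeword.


s = (0, 0, 1, 1)^T, error position = 3, corrected codeword c = 010010101011010

Compute s = H r^T mod 2 one row at a time:
  s_1 = 0 + 1 + 0 + 1 + 1 + 0 + 1 + 0 = 4 ≡ 0 (mod 2).
  s_2 = 0 + 1 + 0 + 1 + 1 + 0 + 1 + 0 = 4 ≡ 0 (mod 2).
  s_3 = 1 + 1 + 0 + 1 + 0 + 1 + 1 + 0 = 5 ≡ 1 (mod 2).
  s_4 = 0 + 1 + 1 + 1 + 1 + 1 + 0 + 0 = 5 ≡ 1 (mod 2).
s = (0, 0, 1, 1)^T — this equals column 3 of H (binary 0011), so error is at position 3.
Correct: flip bit 3 of r = 011010101011010 to get c = 010010101011010.
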